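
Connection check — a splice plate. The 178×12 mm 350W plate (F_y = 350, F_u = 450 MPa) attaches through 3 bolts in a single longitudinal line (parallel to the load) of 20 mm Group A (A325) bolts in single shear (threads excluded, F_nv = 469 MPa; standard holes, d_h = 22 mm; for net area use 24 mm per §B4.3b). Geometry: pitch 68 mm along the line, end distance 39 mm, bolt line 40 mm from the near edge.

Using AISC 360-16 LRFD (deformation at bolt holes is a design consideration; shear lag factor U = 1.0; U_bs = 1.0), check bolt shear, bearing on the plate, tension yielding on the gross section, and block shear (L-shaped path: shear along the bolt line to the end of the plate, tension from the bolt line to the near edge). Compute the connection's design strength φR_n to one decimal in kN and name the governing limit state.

Bolt shear: A_b = π(20)²/4 = 314.16 mm². φR_n = 0.75 × 469 × 314.16 × 3 × 1 = 331.5 kN.
Bearing (12 mm plate, F_u = 450 MPa): end bolts L_c = 39 − 22/2 = 28, R_n = min(1.2×28×12×450, 2.4×20×12×450) = 181.44 kN/bolt; interior L_c = 68 − 22 = 46, R_n = 259.2 kN/bolt. φR_n = 0.75 × (1×181.44 + 2×259.2) = 524.9 kN.
Tension yield (gross): A_g = 178×12 = 2136 mm². φR_n = 0.90 × 350 × 2136 = 672.8 kN.
Block shear: shear path 1×[39+2×68] = 1×175 mm, A_gv = 2100, A_nv = 1×(175 − 2.5×24)×12 = 1380 mm²; tension to near edge: (40 − 0.5×24)×12 = 336 mm². R_n = min(0.6×450×1380, 0.6×350×2100) + 1.0×450×336 = min(372.6, 441) + 151.2 = 523.8 kN. φR_n = 0.75 × 523.8 = 392.9 kN.
Governing: min(331.5, 524.9, 672.8, 392.9) = 331.5 kN → bolt shear.

331.5 kN (bolt shear governs)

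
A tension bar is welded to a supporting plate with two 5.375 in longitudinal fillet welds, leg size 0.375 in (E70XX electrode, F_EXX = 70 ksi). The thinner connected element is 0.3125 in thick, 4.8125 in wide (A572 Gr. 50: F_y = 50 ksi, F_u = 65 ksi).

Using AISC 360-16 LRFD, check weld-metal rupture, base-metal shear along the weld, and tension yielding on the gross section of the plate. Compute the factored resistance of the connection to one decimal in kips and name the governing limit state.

Weld metal: throat = 0.707×0.375 = 0.26513 in, L = 2×5.375 = 10.75 in. φR_n = 0.75 × 0.6 × 70 × 0.26513 × 10.75 = 89.8 kips.
Base metal shear (0.3125 in plate): yield φR_n = 1.0×0.6×50×0.3125×10.75 = 100.8 kips; rupture φR_n = 0.75×0.6×65×0.3125×10.75 = 98.3 kips; take 98.3 kips (rupture).
Tension yield (gross): A_g = 4.8125×0.3125 = 1.5039 in². φR_n = 0.90 × 50 × 1.5039 = 67.7 kips.
Governing: min(89.8, 98.3, 67.7) = 67.7 kips → gross-section yield.

67.7 kips (gross-section yield governs)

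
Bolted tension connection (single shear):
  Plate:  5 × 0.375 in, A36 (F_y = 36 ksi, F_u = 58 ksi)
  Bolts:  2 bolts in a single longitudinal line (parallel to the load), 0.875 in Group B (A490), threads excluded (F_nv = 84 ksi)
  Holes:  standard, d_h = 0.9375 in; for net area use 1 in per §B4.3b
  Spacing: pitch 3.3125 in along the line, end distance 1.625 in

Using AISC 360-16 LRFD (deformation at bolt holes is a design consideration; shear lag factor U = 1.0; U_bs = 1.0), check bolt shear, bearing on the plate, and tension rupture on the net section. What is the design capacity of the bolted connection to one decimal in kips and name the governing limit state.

56.9 kips (bearing governs)

Bolt shear: A_b = π(0.875)²/4 = 0.60132 in². φR_n = 0.75 × 84 × 0.60132 × 2 × 1 = 75.8 kips.
Bearing (0.375 in plate, F_u = 58 ksi): end bolts L_c = 1.625 − 0.9375/2 = 1.15625, R_n = min(1.2×1.15625×0.375×58, 2.4×0.875×0.375×58) = 30.178 kips/bolt; interior L_c = 3.3125 − 0.9375 = 2.375, R_n = 45.675 kips/bolt. φR_n = 0.75 × (1×30.178 + 1×45.675) = 56.9 kips.
Tension rupture (net): A_n = (5 − 1×1)×0.375 = 1.5 in² (U = 1.0, A_e = A_n). φR_n = 0.75 × 58 × 1.5 = 65.3 kips.
Governing: min(75.8, 56.9, 65.3) = 56.9 kips → bearing.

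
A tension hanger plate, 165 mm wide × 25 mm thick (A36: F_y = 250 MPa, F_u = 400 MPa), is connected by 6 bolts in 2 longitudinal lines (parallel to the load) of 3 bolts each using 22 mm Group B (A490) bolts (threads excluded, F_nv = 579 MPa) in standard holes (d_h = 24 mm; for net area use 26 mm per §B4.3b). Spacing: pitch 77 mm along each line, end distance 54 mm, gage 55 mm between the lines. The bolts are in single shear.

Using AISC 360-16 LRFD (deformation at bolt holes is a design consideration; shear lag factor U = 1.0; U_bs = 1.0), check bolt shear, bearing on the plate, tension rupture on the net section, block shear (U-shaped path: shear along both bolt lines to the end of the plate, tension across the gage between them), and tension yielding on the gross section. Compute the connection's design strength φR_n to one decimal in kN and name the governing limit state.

Bolt shear: A_b = π(22)²/4 = 380.13 mm². φR_n = 0.75 × 579 × 380.13 × 6 × 1 = 990.4 kN.
Bearing (25 mm plate, F_u = 400 MPa): end bolts L_c = 54 − 24/2 = 42, R_n = min(1.2×42×25×400, 2.4×22×25×400) = 504 kN/bolt; interior L_c = 77 − 24 = 53, R_n = 528 kN/bolt. φR_n = 0.75 × (2×504 + 4×528) = 2340.0 kN.
Tension rupture (net): A_n = (165 − 2×26)×25 = 2825 mm² (U = 1.0, A_e = A_n). φR_n = 0.75 × 400 × 2825 = 847.5 kN.
Block shear: shear path 2×[54+2×77] = 2×208 mm, A_gv = 10400, A_nv = 2×(208 − 2.5×26)×25 = 7150 mm²; tension across gage: (55 − 1×26)×25 = 725 mm². R_n = min(0.6×400×7150, 0.6×250×10400) + 1.0×400×725 = min(1716, 1560) + 290 = 1850 kN. φR_n = 0.75 × 1850 = 1387.5 kN.
Tension yield (gross): A_g = 165×25 = 4125 mm². φR_n = 0.90 × 250 × 4125 = 928.1 kN.
Governing: min(990.4, 2340.0, 847.5, 1387.5, 928.1) = 847.5 kN → net-section rupture.

847.5 kN (net-section rupture governs)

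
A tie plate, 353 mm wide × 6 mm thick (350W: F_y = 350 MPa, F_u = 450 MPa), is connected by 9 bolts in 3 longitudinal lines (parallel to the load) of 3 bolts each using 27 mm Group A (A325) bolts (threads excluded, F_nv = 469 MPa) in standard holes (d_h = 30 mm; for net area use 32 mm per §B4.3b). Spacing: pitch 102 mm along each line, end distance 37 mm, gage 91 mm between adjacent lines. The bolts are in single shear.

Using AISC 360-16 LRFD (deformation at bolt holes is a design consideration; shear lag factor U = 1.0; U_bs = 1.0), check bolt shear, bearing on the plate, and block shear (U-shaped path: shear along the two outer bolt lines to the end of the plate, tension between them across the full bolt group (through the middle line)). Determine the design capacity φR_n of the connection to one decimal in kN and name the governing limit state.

Bolt shear: A_b = π(27)²/4 = 572.56 mm². φR_n = 0.75 × 469 × 572.56 × 9 × 1 = 1812.6 kN.
Bearing (6 mm plate, F_u = 450 MPa): end bolts L_c = 37 − 30/2 = 22, R_n = min(1.2×22×6×450, 2.4×27×6×450) = 71.28 kN/bolt; interior L_c = 102 − 30 = 72, R_n = 174.96 kN/bolt. φR_n = 0.75 × (3×71.28 + 6×174.96) = 947.7 kN.
Block shear: shear path 2×[37+2×102] = 2×241 mm, A_gv = 2892, A_nv = 2×(241 − 2.5×32)×6 = 1932 mm²; tension across gage: (182 − 2×32)×6 = 708 mm². R_n = min(0.6×450×1932, 0.6×350×2892) + 1.0×450×708 = min(521.64, 607.32) + 318.6 = 840.24 kN. φR_n = 0.75 × 840.24 = 630.2 kN.
Governing: min(1812.6, 947.7, 630.2) = 630.2 kN → block shear.

630.2 kN (block shear governs)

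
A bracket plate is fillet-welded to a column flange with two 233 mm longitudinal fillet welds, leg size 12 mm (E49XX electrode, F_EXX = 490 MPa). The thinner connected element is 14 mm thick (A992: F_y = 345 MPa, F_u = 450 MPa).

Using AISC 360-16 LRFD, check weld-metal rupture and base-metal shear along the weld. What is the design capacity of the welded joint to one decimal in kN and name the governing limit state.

Weld metal: throat = 0.707×12 = 8.484 mm, L = 2×233 = 466 mm. φR_n = 0.75 × 0.6 × 490 × 8.484 × 466 = 871.8 kN.
Base metal shear (14 mm plate): yield φR_n = 1.0×0.6×345×14×466 = 1350.5 kN; rupture φR_n = 0.75×0.6×450×14×466 = 1321.1 kN; take 1321.1 kN (rupture).
Governing: min(871.8, 1321.1) = 871.8 kN → weld metal.

871.8 kN (weld metal governs)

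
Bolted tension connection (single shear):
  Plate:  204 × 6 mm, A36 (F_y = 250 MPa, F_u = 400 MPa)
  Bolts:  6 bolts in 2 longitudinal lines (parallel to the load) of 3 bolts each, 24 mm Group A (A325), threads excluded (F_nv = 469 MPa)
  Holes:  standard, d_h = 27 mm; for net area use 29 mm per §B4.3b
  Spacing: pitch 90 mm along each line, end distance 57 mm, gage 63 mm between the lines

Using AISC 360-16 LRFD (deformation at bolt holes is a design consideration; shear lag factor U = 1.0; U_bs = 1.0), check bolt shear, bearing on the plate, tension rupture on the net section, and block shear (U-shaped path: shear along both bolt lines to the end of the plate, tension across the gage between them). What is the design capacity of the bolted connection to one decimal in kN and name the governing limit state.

262.8 kN (net-section rupture governs)

Bolt shear: A_b = π(24)²/4 = 452.39 mm². φR_n = 0.75 × 469 × 452.39 × 6 × 1 = 954.8 kN.
Bearing (6 mm plate, F_u = 400 MPa): end bolts L_c = 57 − 27/2 = 43.5, R_n = min(1.2×43.5×6×400, 2.4×24×6×400) = 125.28 kN/bolt; interior L_c = 90 − 27 = 63, R_n = 138.24 kN/bolt. φR_n = 0.75 × (2×125.28 + 4×138.24) = 602.6 kN.
Tension rupture (net): A_n = (204 − 2×29)×6 = 876 mm² (U = 1.0, A_e = A_n). φR_n = 0.75 × 400 × 876 = 262.8 kN.
Block shear: shear path 2×[57+2×90] = 2×237 mm, A_gv = 2844, A_nv = 2×(237 − 2.5×29)×6 = 1974 mm²; tension across gage: (63 − 1×29)×6 = 204 mm². R_n = min(0.6×400×1974, 0.6×250×2844) + 1.0×400×204 = min(473.76, 426.6) + 81.6 = 508.2 kN. φR_n = 0.75 × 508.2 = 381.2 kN.
Governing: min(954.8, 602.6, 262.8, 381.2) = 262.8 kN → net-section rupture.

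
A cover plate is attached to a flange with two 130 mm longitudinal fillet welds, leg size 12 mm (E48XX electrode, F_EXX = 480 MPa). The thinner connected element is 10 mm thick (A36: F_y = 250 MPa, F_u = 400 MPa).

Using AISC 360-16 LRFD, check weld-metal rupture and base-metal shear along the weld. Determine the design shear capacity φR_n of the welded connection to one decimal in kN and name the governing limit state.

390.0 kN (base-metal shear governs)

Weld metal: throat = 0.707×12 = 8.484 mm, L = 2×130 = 260 mm. φR_n = 0.75 × 0.6 × 480 × 8.484 × 260 = 476.5 kN.
Base metal shear (10 mm plate): yield φR_n = 1.0×0.6×250×10×260 = 390.0 kN; rupture φR_n = 0.75×0.6×400×10×260 = 468.0 kN; take 390.0 kN (yield).
Governing: min(476.5, 390.0) = 390.0 kN → base-metal shear.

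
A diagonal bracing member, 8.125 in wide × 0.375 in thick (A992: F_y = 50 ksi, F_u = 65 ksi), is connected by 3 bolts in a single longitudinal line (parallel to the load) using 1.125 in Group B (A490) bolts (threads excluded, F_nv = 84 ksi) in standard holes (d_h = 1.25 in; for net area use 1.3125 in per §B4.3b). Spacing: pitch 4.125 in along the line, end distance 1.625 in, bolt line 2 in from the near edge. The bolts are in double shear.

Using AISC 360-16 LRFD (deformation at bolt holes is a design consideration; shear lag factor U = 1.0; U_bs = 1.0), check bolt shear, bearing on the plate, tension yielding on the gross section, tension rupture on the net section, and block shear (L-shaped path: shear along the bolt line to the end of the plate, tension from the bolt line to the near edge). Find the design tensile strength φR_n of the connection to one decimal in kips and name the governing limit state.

Bolt shear: A_b = π(1.125)²/4 = 0.99402 in². φR_n = 0.75 × 84 × 0.99402 × 3 × 2 = 375.7 kips.
Bearing (0.375 in plate, F_u = 65 ksi): end bolts L_c = 1.625 − 1.25/2 = 1, R_n = min(1.2×1×0.375×65, 2.4×1.125×0.375×65) = 29.25 kips/bolt; interior L_c = 4.125 − 1.25 = 2.875, R_n = 65.813 kips/bolt. φR_n = 0.75 × (1×29.25 + 2×65.813) = 120.7 kips.
Tension yield (gross): A_g = 8.125×0.375 = 3.0469 in². φR_n = 0.90 × 50 × 3.0469 = 137.1 kips.
Tension rupture (net): A_n = (8.125 − 1×1.3125)×0.375 = 2.5547 in² (U = 1.0, A_e = A_n). φR_n = 0.75 × 65 × 2.5547 = 124.5 kips.
Block shear: shear path 1×[1.625+2×4.125] = 1×9.875 in, A_gv = 3.7031, A_nv = 1×(9.875 − 2.5×1.3125)×0.375 = 2.4727 in²; tension to near edge: (2 − 0.5×1.3125)×0.375 = 0.50391 in². R_n = min(0.6×65×2.4727, 0.6×50×3.7031) + 1.0×65×0.50391 = min(96.435, 111.09) + 32.754 = 129.19 kips. φR_n = 0.75 × 129.19 = 96.9 kips.
Governing: min(375.7, 120.7, 137.1, 124.5, 96.9) = 96.9 kips → block shear.

96.9 kips (block shear governs)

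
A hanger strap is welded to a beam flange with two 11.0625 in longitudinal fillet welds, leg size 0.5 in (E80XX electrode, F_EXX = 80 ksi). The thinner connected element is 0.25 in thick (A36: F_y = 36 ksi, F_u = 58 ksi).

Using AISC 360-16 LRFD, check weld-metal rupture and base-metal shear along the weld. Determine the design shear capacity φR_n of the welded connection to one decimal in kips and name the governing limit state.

119.5 kips (base-metal shear governs)

Weld metal: throat = 0.707×0.5 = 0.3535 in, L = 2×11.0625 = 22.125 in. φR_n = 0.75 × 0.6 × 80 × 0.3535 × 22.125 = 281.6 kips.
Base metal shear (0.25 in plate): yield φR_n = 1.0×0.6×36×0.25×22.125 = 119.5 kips; rupture φR_n = 0.75×0.6×58×0.25×22.125 = 144.4 kips; take 119.5 kips (yield).
Governing: min(281.6, 119.5) = 119.5 kips → base-metal shear.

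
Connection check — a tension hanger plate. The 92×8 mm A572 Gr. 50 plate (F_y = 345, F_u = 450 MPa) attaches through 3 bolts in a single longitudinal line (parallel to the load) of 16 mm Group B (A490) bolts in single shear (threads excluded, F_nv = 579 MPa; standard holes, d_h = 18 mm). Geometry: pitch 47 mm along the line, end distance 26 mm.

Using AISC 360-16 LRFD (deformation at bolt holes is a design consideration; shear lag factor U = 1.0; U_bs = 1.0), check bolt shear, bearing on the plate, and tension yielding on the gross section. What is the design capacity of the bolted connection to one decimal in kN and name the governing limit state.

228.5 kN (gross-section yield governs)

Bolt shear: A_b = π(16)²/4 = 201.06 mm². φR_n = 0.75 × 579 × 201.06 × 3 × 1 = 261.9 kN.
Bearing (8 mm plate, F_u = 450 MPa): end bolts L_c = 26 − 18/2 = 17, R_n = min(1.2×17×8×450, 2.4×16×8×450) = 73.44 kN/bolt; interior L_c = 47 − 18 = 29, R_n = 125.28 kN/bolt. φR_n = 0.75 × (1×73.44 + 2×125.28) = 243.0 kN.
Tension yield (gross): A_g = 92×8 = 736 mm². φR_n = 0.90 × 345 × 736 = 228.5 kN.
Governing: min(261.9, 243.0, 228.5) = 228.5 kN → gross-section yield.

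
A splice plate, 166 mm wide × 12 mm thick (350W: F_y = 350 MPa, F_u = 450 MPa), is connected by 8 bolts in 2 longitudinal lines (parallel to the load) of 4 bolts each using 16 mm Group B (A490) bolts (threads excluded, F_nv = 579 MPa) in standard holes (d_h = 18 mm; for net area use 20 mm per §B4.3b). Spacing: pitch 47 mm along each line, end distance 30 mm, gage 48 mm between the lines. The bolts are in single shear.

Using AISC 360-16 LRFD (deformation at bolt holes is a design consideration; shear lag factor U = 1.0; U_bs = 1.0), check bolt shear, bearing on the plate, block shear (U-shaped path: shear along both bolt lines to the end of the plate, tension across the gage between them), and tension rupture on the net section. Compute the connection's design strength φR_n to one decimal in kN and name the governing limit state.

510.3 kN (net-section rupture governs)

Bolt shear: A_b = π(16)²/4 = 201.06 mm². φR_n = 0.75 × 579 × 201.06 × 8 × 1 = 698.5 kN.
Bearing (12 mm plate, F_u = 450 MPa): end bolts L_c = 30 − 18/2 = 21, R_n = min(1.2×21×12×450, 2.4×16×12×450) = 136.08 kN/bolt; interior L_c = 47 − 18 = 29, R_n = 187.92 kN/bolt. φR_n = 0.75 × (2×136.08 + 6×187.92) = 1049.8 kN.
Block shear: shear path 2×[30+3×47] = 2×171 mm, A_gv = 4104, A_nv = 2×(171 − 3.5×20)×12 = 2424 mm²; tension across gage: (48 − 1×20)×12 = 336 mm². R_n = min(0.6×450×2424, 0.6×350×4104) + 1.0×450×336 = min(654.48, 861.84) + 151.2 = 805.68 kN. φR_n = 0.75 × 805.68 = 604.3 kN.
Tension rupture (net): A_n = (166 − 2×20)×12 = 1512 mm² (U = 1.0, A_e = A_n). φR_n = 0.75 × 450 × 1512 = 510.3 kN.
Governing: min(698.5, 1049.8, 604.3, 510.3) = 510.3 kN → net-section rupture.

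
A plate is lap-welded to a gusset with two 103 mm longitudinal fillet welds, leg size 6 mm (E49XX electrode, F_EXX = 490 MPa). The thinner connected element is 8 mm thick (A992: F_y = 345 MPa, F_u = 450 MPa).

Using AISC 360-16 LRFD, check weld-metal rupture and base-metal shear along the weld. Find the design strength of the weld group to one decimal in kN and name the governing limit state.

192.7 kN (weld metal governs)

Weld metal: throat = 0.707×6 = 4.242 mm, L = 2×103 = 206 mm. φR_n = 0.75 × 0.6 × 490 × 4.242 × 206 = 192.7 kN.
Base metal shear (8 mm plate): yield φR_n = 1.0×0.6×345×8×206 = 341.1 kN; rupture φR_n = 0.75×0.6×450×8×206 = 333.7 kN; take 333.7 kN (rupture).
Governing: min(192.7, 333.7) = 192.7 kN → weld metal.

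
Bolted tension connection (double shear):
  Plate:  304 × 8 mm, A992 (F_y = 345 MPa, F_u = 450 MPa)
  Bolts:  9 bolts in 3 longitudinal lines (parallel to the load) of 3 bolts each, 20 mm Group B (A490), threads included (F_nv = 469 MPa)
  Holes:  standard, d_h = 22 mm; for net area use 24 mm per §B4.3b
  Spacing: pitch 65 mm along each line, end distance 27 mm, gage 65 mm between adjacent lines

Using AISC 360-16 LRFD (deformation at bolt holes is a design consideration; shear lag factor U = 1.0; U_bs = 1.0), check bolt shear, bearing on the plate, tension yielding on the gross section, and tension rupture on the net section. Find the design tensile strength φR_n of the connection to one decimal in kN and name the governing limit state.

Bolt shear: A_b = π(20)²/4 = 314.16 mm². φR_n = 0.75 × 469 × 314.16 × 9 × 2 = 1989.1 kN.
Bearing (8 mm plate, F_u = 450 MPa): end bolts L_c = 27 − 22/2 = 16, R_n = min(1.2×16×8×450, 2.4×20×8×450) = 69.12 kN/bolt; interior L_c = 65 − 22 = 43, R_n = 172.8 kN/bolt. φR_n = 0.75 × (3×69.12 + 6×172.8) = 933.1 kN.
Tension yield (gross): A_g = 304×8 = 2432 mm². φR_n = 0.90 × 345 × 2432 = 755.1 kN.
Tension rupture (net): A_n = (304 − 3×24)×8 = 1856 mm² (U = 1.0, A_e = A_n). φR_n = 0.75 × 450 × 1856 = 626.4 kN.
Governing: min(1989.1, 933.1, 755.1, 626.4) = 626.4 kN → net-section rupture.

626.4 kN (net-section rupture governs)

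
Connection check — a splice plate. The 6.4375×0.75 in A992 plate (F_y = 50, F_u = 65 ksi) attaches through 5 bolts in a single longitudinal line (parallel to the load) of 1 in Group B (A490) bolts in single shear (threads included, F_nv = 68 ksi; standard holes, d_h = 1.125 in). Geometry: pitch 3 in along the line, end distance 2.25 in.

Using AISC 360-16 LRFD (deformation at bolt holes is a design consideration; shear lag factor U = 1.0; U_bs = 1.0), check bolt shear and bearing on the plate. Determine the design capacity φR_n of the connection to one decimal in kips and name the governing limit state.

200.3 kips (bolt shear governs)

Bolt shear: A_b = π(1)²/4 = 0.7854 in². φR_n = 0.75 × 68 × 0.7854 × 5 × 1 = 200.3 kips.
Bearing (0.75 in plate, F_u = 65 ksi): end bolts L_c = 2.25 − 1.125/2 = 1.6875, R_n = min(1.2×1.6875×0.75×65, 2.4×1×0.75×65) = 98.719 kips/bolt; interior L_c = 3 − 1.125 = 1.875, R_n = 109.69 kips/bolt. φR_n = 0.75 × (1×98.719 + 4×109.69) = 403.1 kips.
Governing: min(200.3, 403.1) = 200.3 kips → bolt shear.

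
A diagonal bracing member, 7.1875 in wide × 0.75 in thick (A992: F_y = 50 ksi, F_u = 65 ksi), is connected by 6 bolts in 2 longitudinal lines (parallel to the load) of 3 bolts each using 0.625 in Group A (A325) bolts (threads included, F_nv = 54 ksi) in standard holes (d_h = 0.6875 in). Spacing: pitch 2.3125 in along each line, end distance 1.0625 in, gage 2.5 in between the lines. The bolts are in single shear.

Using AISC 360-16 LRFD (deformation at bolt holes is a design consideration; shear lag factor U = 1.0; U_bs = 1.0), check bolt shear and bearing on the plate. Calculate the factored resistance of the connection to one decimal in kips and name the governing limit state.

Bolt shear: A_b = π(0.625)²/4 = 0.3068 in². φR_n = 0.75 × 54 × 0.3068 × 6 × 1 = 74.6 kips.
Bearing (0.75 in plate, F_u = 65 ksi): end bolts L_c = 1.0625 − 0.6875/2 = 0.71875, R_n = min(1.2×0.71875×0.75×65, 2.4×0.625×0.75×65) = 42.047 kips/bolt; interior L_c = 2.3125 − 0.6875 = 1.625, R_n = 73.125 kips/bolt. φR_n = 0.75 × (2×42.047 + 4×73.125) = 282.4 kips.
Governing: min(74.6, 282.4) = 74.6 kips → bolt shear.

74.6 kips (bolt shear governs)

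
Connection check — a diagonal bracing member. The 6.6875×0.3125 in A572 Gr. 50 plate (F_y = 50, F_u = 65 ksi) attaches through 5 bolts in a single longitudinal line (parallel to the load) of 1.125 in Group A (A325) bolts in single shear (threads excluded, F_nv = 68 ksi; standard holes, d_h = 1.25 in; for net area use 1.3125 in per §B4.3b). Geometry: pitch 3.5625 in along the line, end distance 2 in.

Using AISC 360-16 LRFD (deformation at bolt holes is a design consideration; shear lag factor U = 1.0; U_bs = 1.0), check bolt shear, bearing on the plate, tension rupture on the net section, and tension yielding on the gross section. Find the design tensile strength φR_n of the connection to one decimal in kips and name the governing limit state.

81.9 kips (net-section rupture governs)

Bolt shear: A_b = π(1.125)²/4 = 0.99402 in². φR_n = 0.75 × 68 × 0.99402 × 5 × 1 = 253.5 kips.
Bearing (0.3125 in plate, F_u = 65 ksi): end bolts L_c = 2 − 1.25/2 = 1.375, R_n = min(1.2×1.375×0.3125×65, 2.4×1.125×0.3125×65) = 33.516 kips/bolt; interior L_c = 3.5625 − 1.25 = 2.3125, R_n = 54.844 kips/bolt. φR_n = 0.75 × (1×33.516 + 4×54.844) = 189.7 kips.
Tension rupture (net): A_n = (6.6875 − 1×1.3125)×0.3125 = 1.6797 in² (U = 1.0, A_e = A_n). φR_n = 0.75 × 65 × 1.6797 = 81.9 kips.
Tension yield (gross): A_g = 6.6875×0.3125 = 2.0898 in². φR_n = 0.90 × 50 × 2.0898 = 94.0 kips.
Governing: min(253.5, 189.7, 81.9, 94.0) = 81.9 kips → net-section rupture.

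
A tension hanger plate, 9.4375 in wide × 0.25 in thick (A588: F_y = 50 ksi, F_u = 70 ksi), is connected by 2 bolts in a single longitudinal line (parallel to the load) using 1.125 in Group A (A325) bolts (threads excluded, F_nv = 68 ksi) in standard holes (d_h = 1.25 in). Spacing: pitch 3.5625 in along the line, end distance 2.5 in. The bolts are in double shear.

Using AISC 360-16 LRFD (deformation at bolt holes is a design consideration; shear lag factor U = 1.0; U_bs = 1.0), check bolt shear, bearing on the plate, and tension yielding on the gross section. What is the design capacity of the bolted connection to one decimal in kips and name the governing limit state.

Bolt shear: A_b = π(1.125)²/4 = 0.99402 in². φR_n = 0.75 × 68 × 0.99402 × 2 × 2 = 202.8 kips.
Bearing (0.25 in plate, F_u = 70 ksi): end bolts L_c = 2.5 − 1.25/2 = 1.875, R_n = min(1.2×1.875×0.25×70, 2.4×1.125×0.25×70) = 39.375 kips/bolt; interior L_c = 3.5625 − 1.25 = 2.3125, R_n = 47.25 kips/bolt. φR_n = 0.75 × (1×39.375 + 1×47.25) = 65.0 kips.
Tension yield (gross): A_g = 9.4375×0.25 = 2.3594 in². φR_n = 0.90 × 50 × 2.3594 = 106.2 kips.
Governing: min(202.8, 65.0, 106.2) = 65.0 kips → bearing.

65.0 kips (bearing governs)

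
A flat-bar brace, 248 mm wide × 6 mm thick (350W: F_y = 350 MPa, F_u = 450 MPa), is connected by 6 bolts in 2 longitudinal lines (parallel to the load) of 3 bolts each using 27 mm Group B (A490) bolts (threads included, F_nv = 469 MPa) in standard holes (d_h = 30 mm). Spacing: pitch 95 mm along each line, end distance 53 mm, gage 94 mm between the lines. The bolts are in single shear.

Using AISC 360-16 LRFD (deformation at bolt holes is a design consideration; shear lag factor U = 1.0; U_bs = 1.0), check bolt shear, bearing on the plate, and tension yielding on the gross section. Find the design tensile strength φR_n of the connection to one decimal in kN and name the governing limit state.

Bolt shear: A_b = π(27)²/4 = 572.56 mm². φR_n = 0.75 × 469 × 572.56 × 6 × 1 = 1208.4 kN.
Bearing (6 mm plate, F_u = 450 MPa): end bolts L_c = 53 − 30/2 = 38, R_n = min(1.2×38×6×450, 2.4×27×6×450) = 123.12 kN/bolt; interior L_c = 95 − 30 = 65, R_n = 174.96 kN/bolt. φR_n = 0.75 × (2×123.12 + 4×174.96) = 709.6 kN.
Tension yield (gross): A_g = 248×6 = 1488 mm². φR_n = 0.90 × 350 × 1488 = 468.7 kN.
Governing: min(1208.4, 709.6, 468.7) = 468.7 kN → gross-section yield.

468.7 kN (gross-section yield governs)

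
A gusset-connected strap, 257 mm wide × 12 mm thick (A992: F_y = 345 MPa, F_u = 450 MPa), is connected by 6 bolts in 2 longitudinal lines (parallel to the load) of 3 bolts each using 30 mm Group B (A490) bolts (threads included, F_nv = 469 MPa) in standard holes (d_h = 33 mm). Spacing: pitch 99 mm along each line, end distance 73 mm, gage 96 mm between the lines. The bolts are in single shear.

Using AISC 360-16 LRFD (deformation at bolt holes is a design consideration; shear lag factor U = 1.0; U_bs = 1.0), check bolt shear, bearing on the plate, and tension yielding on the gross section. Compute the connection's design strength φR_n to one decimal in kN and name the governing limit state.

Bolt shear: A_b = π(30)²/4 = 706.86 mm². φR_n = 0.75 × 469 × 706.86 × 6 × 1 = 1491.8 kN.
Bearing (12 mm plate, F_u = 450 MPa): end bolts L_c = 73 − 33/2 = 56.5, R_n = min(1.2×56.5×12×450, 2.4×30×12×450) = 366.12 kN/bolt; interior L_c = 99 − 33 = 66, R_n = 388.8 kN/bolt. φR_n = 0.75 × (2×366.12 + 4×388.8) = 1715.6 kN.
Tension yield (gross): A_g = 257×12 = 3084 mm². φR_n = 0.90 × 345 × 3084 = 957.6 kN.
Governing: min(1491.8, 1715.6, 957.6) = 957.6 kN → gross-section yield.

957.6 kN (gross-section yield governs)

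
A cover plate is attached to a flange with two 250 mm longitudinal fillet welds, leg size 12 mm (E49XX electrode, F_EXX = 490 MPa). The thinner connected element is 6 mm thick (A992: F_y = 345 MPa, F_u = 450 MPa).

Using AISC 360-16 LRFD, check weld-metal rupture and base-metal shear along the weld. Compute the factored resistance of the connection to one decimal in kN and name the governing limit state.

Weld metal: throat = 0.707×12 = 8.484 mm, L = 2×250 = 500 mm. φR_n = 0.75 × 0.6 × 490 × 8.484 × 500 = 935.4 kN.
Base metal shear (6 mm plate): yield φR_n = 1.0×0.6×345×6×500 = 621.0 kN; rupture φR_n = 0.75×0.6×450×6×500 = 607.5 kN; take 607.5 kN (rupture).
Governing: min(935.4, 607.5) = 607.5 kN → base-metal shear.

607.5 kN (base-metal shear governs)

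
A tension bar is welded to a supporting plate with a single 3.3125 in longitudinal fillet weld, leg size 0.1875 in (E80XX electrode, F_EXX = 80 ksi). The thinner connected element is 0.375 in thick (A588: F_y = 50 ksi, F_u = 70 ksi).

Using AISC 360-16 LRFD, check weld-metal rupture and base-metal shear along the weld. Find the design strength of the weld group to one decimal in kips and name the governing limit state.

Weld metal: throat = 0.707×0.1875 = 0.13256 in, L = 3.3125 in. φR_n = 0.75 × 0.6 × 80 × 0.13256 × 3.3125 = 15.8 kips.
Base metal shear (0.375 in plate): yield φR_n = 1.0×0.6×50×0.375×3.3125 = 37.3 kips; rupture φR_n = 0.75×0.6×70×0.375×3.3125 = 39.1 kips; take 37.3 kips (yield).
Governing: min(15.8, 37.3) = 15.8 kips → weld metal.

15.8 kips (weld metal governs)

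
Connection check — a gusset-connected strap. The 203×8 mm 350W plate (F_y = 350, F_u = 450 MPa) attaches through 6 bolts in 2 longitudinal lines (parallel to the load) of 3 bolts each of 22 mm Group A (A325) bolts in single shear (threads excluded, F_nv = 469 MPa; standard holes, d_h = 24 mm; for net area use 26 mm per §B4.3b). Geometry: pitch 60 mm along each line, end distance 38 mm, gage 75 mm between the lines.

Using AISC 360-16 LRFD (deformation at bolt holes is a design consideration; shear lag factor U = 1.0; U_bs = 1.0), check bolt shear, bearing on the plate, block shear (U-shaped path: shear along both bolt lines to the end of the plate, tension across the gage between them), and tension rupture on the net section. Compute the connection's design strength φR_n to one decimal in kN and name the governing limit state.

407.7 kN (net-section rupture governs)

Bolt shear: A_b = π(22)²/4 = 380.13 mm². φR_n = 0.75 × 469 × 380.13 × 6 × 1 = 802.3 kN.
Bearing (8 mm plate, F_u = 450 MPa): end bolts L_c = 38 − 24/2 = 26, R_n = min(1.2×26×8×450, 2.4×22×8×450) = 112.32 kN/bolt; interior L_c = 60 − 24 = 36, R_n = 155.52 kN/bolt. φR_n = 0.75 × (2×112.32 + 4×155.52) = 635.0 kN.
Block shear: shear path 2×[38+2×60] = 2×158 mm, A_gv = 2528, A_nv = 2×(158 − 2.5×26)×8 = 1488 mm²; tension across gage: (75 − 1×26)×8 = 392 mm². R_n = min(0.6×450×1488, 0.6×350×2528) + 1.0×450×392 = min(401.76, 530.88) + 176.4 = 578.16 kN. φR_n = 0.75 × 578.16 = 433.6 kN.
Tension rupture (net): A_n = (203 − 2×26)×8 = 1208 mm² (U = 1.0, A_e = A_n). φR_n = 0.75 × 450 × 1208 = 407.7 kN.
Governing: min(802.3, 635.0, 433.6, 407.7) = 407.7 kN → net-section rupture.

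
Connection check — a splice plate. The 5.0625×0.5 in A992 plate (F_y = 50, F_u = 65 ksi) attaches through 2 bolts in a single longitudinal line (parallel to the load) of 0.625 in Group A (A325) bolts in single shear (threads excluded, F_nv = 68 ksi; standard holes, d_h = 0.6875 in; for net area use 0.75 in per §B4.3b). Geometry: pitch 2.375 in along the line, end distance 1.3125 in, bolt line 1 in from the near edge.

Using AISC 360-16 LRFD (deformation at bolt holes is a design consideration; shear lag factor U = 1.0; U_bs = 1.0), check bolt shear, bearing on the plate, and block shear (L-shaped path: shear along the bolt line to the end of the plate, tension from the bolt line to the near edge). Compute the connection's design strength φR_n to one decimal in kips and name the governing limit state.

31.3 kips (bolt shear governs)

Bolt shear: A_b = π(0.625)²/4 = 0.3068 in². φR_n = 0.75 × 68 × 0.3068 × 2 × 1 = 31.3 kips.
Bearing (0.5 in plate, F_u = 65 ksi): end bolts L_c = 1.3125 − 0.6875/2 = 0.96875, R_n = min(1.2×0.96875×0.5×65, 2.4×0.625×0.5×65) = 37.781 kips/bolt; interior L_c = 2.375 − 0.6875 = 1.6875, R_n = 48.75 kips/bolt. φR_n = 0.75 × (1×37.781 + 1×48.75) = 64.9 kips.
Block shear: shear path 1×[1.3125+1×2.375] = 1×3.6875 in, A_gv = 1.8438, A_nv = 1×(3.6875 − 1.5×0.75)×0.5 = 1.2813 in²; tension to near edge: (1 − 0.5×0.75)×0.5 = 0.3125 in². R_n = min(0.6×65×1.2813, 0.6×50×1.8438) + 1.0×65×0.3125 = min(49.971, 55.314) + 20.313 = 70.284 kips. φR_n = 0.75 × 70.284 = 52.7 kips.
Governing: min(31.3, 64.9, 52.7) = 31.3 kips → bolt shear.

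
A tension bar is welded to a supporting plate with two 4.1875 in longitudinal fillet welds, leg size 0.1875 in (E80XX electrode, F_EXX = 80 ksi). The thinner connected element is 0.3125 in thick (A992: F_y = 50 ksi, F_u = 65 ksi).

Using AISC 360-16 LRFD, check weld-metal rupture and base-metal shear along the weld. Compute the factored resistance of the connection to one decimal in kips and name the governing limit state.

Weld metal: throat = 0.707×0.1875 = 0.13256 in, L = 2×4.1875 = 8.375 in. φR_n = 0.75 × 0.6 × 80 × 0.13256 × 8.375 = 40.0 kips.
Base metal shear (0.3125 in plate): yield φR_n = 1.0×0.6×50×0.3125×8.375 = 78.5 kips; rupture φR_n = 0.75×0.6×65×0.3125×8.375 = 76.6 kips; take 76.6 kips (rupture).
Governing: min(40.0, 76.6) = 40.0 kips → weld metal.

40.0 kips (weld metal governs)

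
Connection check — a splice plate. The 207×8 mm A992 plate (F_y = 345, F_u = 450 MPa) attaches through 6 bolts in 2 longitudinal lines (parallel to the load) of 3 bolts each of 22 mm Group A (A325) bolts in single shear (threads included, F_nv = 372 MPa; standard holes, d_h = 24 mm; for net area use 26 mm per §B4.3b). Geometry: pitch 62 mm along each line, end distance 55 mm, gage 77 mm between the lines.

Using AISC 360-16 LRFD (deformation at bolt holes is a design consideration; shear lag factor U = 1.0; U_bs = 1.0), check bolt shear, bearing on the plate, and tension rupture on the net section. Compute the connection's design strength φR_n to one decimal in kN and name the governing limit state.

418.5 kN (net-section rupture governs)

Bolt shear: A_b = π(22)²/4 = 380.13 mm². φR_n = 0.75 × 372 × 380.13 × 6 × 1 = 636.3 kN.
Bearing (8 mm plate, F_u = 450 MPa): end bolts L_c = 55 − 24/2 = 43, R_n = min(1.2×43×8×450, 2.4×22×8×450) = 185.76 kN/bolt; interior L_c = 62 − 24 = 38, R_n = 164.16 kN/bolt. φR_n = 0.75 × (2×185.76 + 4×164.16) = 771.1 kN.
Tension rupture (net): A_n = (207 − 2×26)×8 = 1240 mm² (U = 1.0, A_e = A_n). φR_n = 0.75 × 450 × 1240 = 418.5 kN.
Governing: min(636.3, 771.1, 418.5) = 418.5 kN → net-section rupture.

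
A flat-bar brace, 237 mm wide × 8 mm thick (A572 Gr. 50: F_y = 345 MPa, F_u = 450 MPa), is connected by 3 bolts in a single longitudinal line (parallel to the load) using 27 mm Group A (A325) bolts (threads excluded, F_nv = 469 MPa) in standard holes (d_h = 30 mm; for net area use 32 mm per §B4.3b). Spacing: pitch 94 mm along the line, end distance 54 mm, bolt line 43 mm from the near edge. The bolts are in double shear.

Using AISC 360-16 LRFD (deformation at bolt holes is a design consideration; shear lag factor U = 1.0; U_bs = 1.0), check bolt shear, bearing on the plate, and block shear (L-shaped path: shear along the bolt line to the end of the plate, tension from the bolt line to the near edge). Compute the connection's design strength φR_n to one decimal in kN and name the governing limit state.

335.3 kN (block shear governs)

Bolt shear: A_b = π(27)²/4 = 572.56 mm². φR_n = 0.75 × 469 × 572.56 × 3 × 2 = 1208.4 kN.
Bearing (8 mm plate, F_u = 450 MPa): end bolts L_c = 54 − 30/2 = 39, R_n = min(1.2×39×8×450, 2.4×27×8×450) = 168.48 kN/bolt; interior L_c = 94 − 30 = 64, R_n = 233.28 kN/bolt. φR_n = 0.75 × (1×168.48 + 2×233.28) = 476.3 kN.
Block shear: shear path 1×[54+2×94] = 1×242 mm, A_gv = 1936, A_nv = 1×(242 − 2.5×32)×8 = 1296 mm²; tension to near edge: (43 − 0.5×32)×8 = 216 mm². R_n = min(0.6×450×1296, 0.6×345×1936) + 1.0×450×216 = min(349.92, 400.75) + 97.2 = 447.12 kN. φR_n = 0.75 × 447.12 = 335.3 kN.
Governing: min(1208.4, 476.3, 335.3) = 335.3 kN → block shear.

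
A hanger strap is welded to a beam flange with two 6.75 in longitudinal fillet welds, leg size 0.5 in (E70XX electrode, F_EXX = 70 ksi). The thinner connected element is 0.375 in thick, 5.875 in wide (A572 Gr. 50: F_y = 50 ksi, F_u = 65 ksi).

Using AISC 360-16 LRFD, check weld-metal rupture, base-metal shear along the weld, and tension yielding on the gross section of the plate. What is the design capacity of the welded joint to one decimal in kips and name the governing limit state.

99.1 kips (gross-section yield governs)

Weld metal: throat = 0.707×0.5 = 0.3535 in, L = 2×6.75 = 13.5 in. φR_n = 0.75 × 0.6 × 70 × 0.3535 × 13.5 = 150.3 kips.
Base metal shear (0.375 in plate): yield φR_n = 1.0×0.6×50×0.375×13.5 = 151.9 kips; rupture φR_n = 0.75×0.6×65×0.375×13.5 = 148.1 kips; take 148.1 kips (rupture).
Tension yield (gross): A_g = 5.875×0.375 = 2.2031 in². φR_n = 0.90 × 50 × 2.2031 = 99.1 kips.
Governing: min(150.3, 148.1, 99.1) = 99.1 kips → gross-section yield.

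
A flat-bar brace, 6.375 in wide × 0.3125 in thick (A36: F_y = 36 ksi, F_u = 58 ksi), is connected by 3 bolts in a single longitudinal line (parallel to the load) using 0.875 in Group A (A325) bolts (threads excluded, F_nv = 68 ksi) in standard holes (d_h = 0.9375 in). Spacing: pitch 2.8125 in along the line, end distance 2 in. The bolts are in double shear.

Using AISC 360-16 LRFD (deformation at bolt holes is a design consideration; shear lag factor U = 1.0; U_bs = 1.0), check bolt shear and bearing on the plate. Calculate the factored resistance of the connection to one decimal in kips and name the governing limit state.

Bolt shear: A_b = π(0.875)²/4 = 0.60132 in². φR_n = 0.75 × 68 × 0.60132 × 3 × 2 = 184.0 kips.
Bearing (0.3125 in plate, F_u = 58 ksi): end bolts L_c = 2 − 0.9375/2 = 1.53125, R_n = min(1.2×1.53125×0.3125×58, 2.4×0.875×0.3125×58) = 33.305 kips/bolt; interior L_c = 2.8125 − 0.9375 = 1.875, R_n = 38.063 kips/bolt. φR_n = 0.75 × (1×33.305 + 2×38.063) = 82.1 kips.
Governing: min(184.0, 82.1) = 82.1 kips → bearing.

82.1 kips (bearing governs)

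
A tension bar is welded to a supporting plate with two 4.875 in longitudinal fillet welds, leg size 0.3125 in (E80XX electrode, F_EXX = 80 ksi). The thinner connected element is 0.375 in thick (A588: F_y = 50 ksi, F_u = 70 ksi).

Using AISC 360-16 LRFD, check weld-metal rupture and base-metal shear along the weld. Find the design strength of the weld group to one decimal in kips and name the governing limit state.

Weld metal: throat = 0.707×0.3125 = 0.22094 in, L = 2×4.875 = 9.75 in. φR_n = 0.75 × 0.6 × 80 × 0.22094 × 9.75 = 77.5 kips.
Base metal shear (0.375 in plate): yield φR_n = 1.0×0.6×50×0.375×9.75 = 109.7 kips; rupture φR_n = 0.75×0.6×70×0.375×9.75 = 115.2 kips; take 109.7 kips (yield).
Governing: min(77.5, 109.7) = 77.5 kips → weld metal.

77.5 kips (weld metal governs)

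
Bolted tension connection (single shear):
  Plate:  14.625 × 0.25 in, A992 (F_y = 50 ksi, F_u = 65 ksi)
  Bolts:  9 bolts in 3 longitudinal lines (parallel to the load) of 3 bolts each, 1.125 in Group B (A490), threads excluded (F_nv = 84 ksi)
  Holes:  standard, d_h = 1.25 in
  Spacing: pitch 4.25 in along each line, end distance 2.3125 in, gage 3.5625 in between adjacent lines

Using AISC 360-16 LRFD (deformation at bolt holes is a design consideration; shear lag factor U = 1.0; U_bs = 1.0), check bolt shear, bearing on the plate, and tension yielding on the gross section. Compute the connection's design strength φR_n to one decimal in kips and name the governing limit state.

Bolt shear: A_b = π(1.125)²/4 = 0.99402 in². φR_n = 0.75 × 84 × 0.99402 × 9 × 1 = 563.6 kips.
Bearing (0.25 in plate, F_u = 65 ksi): end bolts L_c = 2.3125 − 1.25/2 = 1.6875, R_n = min(1.2×1.6875×0.25×65, 2.4×1.125×0.25×65) = 32.906 kips/bolt; interior L_c = 4.25 − 1.25 = 3, R_n = 43.875 kips/bolt. φR_n = 0.75 × (3×32.906 + 6×43.875) = 271.5 kips.
Tension yield (gross): A_g = 14.625×0.25 = 3.6563 in². φR_n = 0.90 × 50 × 3.6563 = 164.5 kips.
Governing: min(563.6, 271.5, 164.5) = 164.5 kips → gross-section yield.

164.5 kips (gross-section yield governs)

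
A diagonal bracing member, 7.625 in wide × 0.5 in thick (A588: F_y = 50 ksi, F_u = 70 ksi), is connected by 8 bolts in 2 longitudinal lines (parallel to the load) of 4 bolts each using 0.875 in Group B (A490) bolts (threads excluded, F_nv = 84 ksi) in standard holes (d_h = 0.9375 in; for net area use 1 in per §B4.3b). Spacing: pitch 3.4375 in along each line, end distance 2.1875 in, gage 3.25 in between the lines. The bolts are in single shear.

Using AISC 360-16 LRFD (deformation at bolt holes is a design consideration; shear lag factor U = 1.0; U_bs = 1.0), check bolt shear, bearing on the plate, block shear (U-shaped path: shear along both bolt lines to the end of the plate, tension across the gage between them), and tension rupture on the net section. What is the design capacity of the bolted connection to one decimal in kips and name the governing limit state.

Bolt shear: A_b = π(0.875)²/4 = 0.60132 in². φR_n = 0.75 × 84 × 0.60132 × 8 × 1 = 303.1 kips.
Bearing (0.5 in plate, F_u = 70 ksi): end bolts L_c = 2.1875 − 0.9375/2 = 1.71875, R_n = min(1.2×1.71875×0.5×70, 2.4×0.875×0.5×70) = 72.188 kips/bolt; interior L_c = 3.4375 − 0.9375 = 2.5, R_n = 73.5 kips/bolt. φR_n = 0.75 × (2×72.188 + 6×73.5) = 439.0 kips.
Block shear: shear path 2×[2.1875+3×3.4375] = 2×12.5 in, A_gv = 12.5, A_nv = 2×(12.5 − 3.5×1)×0.5 = 9 in²; tension across gage: (3.25 − 1×1)×0.5 = 1.125 in². R_n = min(0.6×70×9, 0.6×50×12.5) + 1.0×70×1.125 = min(378, 375) + 78.75 = 453.75 kips. φR_n = 0.75 × 453.75 = 340.3 kips.
Tension rupture (net): A_n = (7.625 − 2×1)×0.5 = 2.8125 in² (U = 1.0, A_e = A_n). φR_n = 0.75 × 70 × 2.8125 = 147.7 kips.
Governing: min(303.1, 439.0, 340.3, 147.7) = 147.7 kips → net-section rupture.

147.7 kips (net-section rupture governs)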